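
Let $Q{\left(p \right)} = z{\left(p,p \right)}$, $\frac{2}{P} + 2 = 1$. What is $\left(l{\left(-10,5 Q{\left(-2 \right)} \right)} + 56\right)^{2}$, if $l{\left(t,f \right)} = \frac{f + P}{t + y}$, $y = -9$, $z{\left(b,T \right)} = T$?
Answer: $\frac{1157776}{361} \approx 3207.1$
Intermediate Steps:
$P = -2$ ($P = \frac{2}{-2 + 1} = \frac{2}{-1} = 2 \left(-1\right) = -2$)
$Q{\left(p \right)} = p$
$l{\left(t,f \right)} = \frac{-2 + f}{-9 + t}$ ($l{\left(t,f \right)} = \frac{f - 2}{t - 9} = \frac{-2 + f}{-9 + t}$)
$\left(l{\left(-10,5 Q{\left(-2 \right)} \right)} + 56\right)^{2} = \left(\frac{-2 + 5 \left(-2\right)}{-9 - 10} + 56\right)^{2} = \left(\frac{-2 - 10}{-19} + 56\right)^{2} = \left(\left(- \frac{1}{19}\right) \left(-12\right) + 56\right)^{2} = \left(\frac{12}{19} + 56\right)^{2} = \left(\frac{1076}{19}\right)^{2} = \frac{1157776}{361}$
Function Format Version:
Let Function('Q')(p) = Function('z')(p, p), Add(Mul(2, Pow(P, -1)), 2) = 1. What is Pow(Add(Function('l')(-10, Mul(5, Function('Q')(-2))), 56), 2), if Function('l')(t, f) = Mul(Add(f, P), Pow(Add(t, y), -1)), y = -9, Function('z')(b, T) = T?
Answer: Rational(1157776, 361) ≈ 3207.1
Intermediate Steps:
P = -2 (P = Mul(2, Pow(Add(-2, 1), -1)) = Mul(2, Pow(-1, -1)) = Mul(2, -1) = -2)
Function('Q')(p) = p
Function('l')(t, f) = Mul(Pow(Add(-9, t), -1), Add(-2, f)) (Function('l')(t, f) = Mul(Add(f, -2), Pow(Add(t, -9), -1)) = Mul(Add(-2, f), Pow(Add(-9, t), -1)) = Mul(Pow(Add(-9, t), -1), Add(-2, f)))
Pow(Add(Function('l')(-10, Mul(5, Function('Q')(-2))), 56), 2) = Pow(Add(Mul(Pow(Add(-9, -10), -1), Add(-2, Mul(5, -2))), 56), 2) = Pow(Add(Mul(Pow(-19, -1), Add(-2, -10)), 56), 2) = Pow(Add(Mul(Rational(-1, 19), -12), 56), 2) = Pow(Add(Rational(12, 19), 56), 2) = Pow(Rational(1076, 19), 2) = Rational(1157776, 361)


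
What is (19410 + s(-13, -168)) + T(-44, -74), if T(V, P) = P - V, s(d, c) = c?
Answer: 19212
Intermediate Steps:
(19410 + s(-13, -168)) + T(-44, -74) = (19410 - 168) + (-74 - 1*(-44)) = 19242 + (-74 + 44) = 19242 - 30 = 19212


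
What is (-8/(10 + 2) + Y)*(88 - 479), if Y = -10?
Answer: 12512/3 ≈ 4170.7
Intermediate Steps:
(-8/(10 + 2) + Y)*(88 - 479) = (-8/(10 + 2) - 10)*(88 - 479) = (-8/12 - 10)*(-391) = ((1/12)*(-8) - 10)*(-391) = (-⅔ - 10)*(-391) = -32/3*(-391) = 12512/3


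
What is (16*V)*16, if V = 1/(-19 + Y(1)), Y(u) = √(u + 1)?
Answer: -4864/359 - 256*√2/359 ≈ -14.557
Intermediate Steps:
Y(u) = √(1 + u)
V = 1/(-19 + √2) (V = 1/(-19 + √(1 + 1)) = 1/(-19 + √2) ≈ -0.056864)
(16*V)*16 = (16*(-19/359 - √2/359))*16 = (-304/359 - 16*√2/359)*16 = -4864/359 - 256*√2/359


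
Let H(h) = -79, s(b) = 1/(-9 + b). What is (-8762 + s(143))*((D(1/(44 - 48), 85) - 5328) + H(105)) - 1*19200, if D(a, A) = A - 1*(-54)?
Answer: 3091311438/67 ≈ 4.6139e+7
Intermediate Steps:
D(a, A) = 54 + A (D(a, A) = A + 54 = 54 + A)
(-8762 + s(143))*((D(1/(44 - 48), 85) - 5328) + H(105)) - 1*19200 = (-8762 + 1/(-9 + 143))*(((54 + 85) - 5328) - 79) - 1*19200 = (-8762 + 1/134)*((139 - 5328) - 79) - 19200 = (-8762 + 1/134)*(-5189 - 79) - 19200 = -1174107/134*(-5268) - 19200 = 3092597838/67 - 19200 = 3091311438/67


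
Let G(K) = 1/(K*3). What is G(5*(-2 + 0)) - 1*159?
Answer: -4771/30 ≈ -159.03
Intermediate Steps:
G(K) = 1/(3*K)
G(5*(-2 + 0)) - 1*159 = 1/(3*((5*(-2 + 0)))) - 1*159 = 1/(3*((5*(-2)))) - 159 = (1/3)/(-10) - 159 = (1/3)*(-1/10) - 159 = -1/30 - 159 = -4771/30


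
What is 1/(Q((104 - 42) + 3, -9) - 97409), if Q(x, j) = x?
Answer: -1/97344 ≈ -1.0273e-5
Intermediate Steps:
1/(Q((104 - 42) + 3, -9) - 97409) = 1/(((104 - 42) + 3) - 97409) = 1/((62 + 3) - 97409) = 1/(65 - 97409) = 1/(-97344) = -1/97344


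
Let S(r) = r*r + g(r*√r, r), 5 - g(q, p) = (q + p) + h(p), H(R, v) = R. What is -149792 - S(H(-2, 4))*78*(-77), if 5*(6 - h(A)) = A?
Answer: -610822/5 + 12012*I*√2 ≈ -1.2216e+5 + 16988.0*I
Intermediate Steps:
h(A) = 6 - A/5
g(q, p) = -1 - q - 4*p/5 (g(q, p) = 5 - ((q + p) + (6 - p/5)) = 5 - ((p + q) + (6 - p/5)) = 5 - (6 + q + 4*p/5) = 5 + (-6 - q - 4*p/5) = -1 - q - 4*p/5)
S(r) = -1 + r² - r^(3/2) - 4*r/5 (S(r) = r*r + (-1 - r*√r - 4*r/5) = r² + (-1 - r^(3/2) - 4*r/5) = -1 + r² - r^(3/2) - 4*r/5)
-149792 - S(H(-2, 4))*78*(-77) = -149792 - (-1 + (-2)² - (-2)^(3/2) - ⅘*(-2))*78*(-77) = -149792 - (-1 + 4 - (-2)*I*√2 + 8/5)*78*(-77) = -149792 - (-1 + 4 + 2*I*√2 + 8/5)*78*(-77) = -149792 - (23/5 + 2*I*√2)*78*(-77) = -149792 - (1794/5 + 156*I*√2)*(-77) = -149792 - (-138138/5 - 12012*I*√2) = -149792 + (138138/5 + 12012*I*√2) = -610822/5 + 12012*I*√2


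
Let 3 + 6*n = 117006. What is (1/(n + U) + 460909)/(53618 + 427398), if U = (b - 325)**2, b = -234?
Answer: 306026522369/319376826408 ≈ 0.95820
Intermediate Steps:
n = 39001/2 (n = -1/2 + (1/6)*117006 = -1/2 + 19501 = 39001/2 ≈ 19501.)
U = 312481 (U = (-234 - 325)**2 = (-559)**2 = 312481)
(1/(n + U) + 460909)/(53618 + 427398) = (1/(39001/2 + 312481) + 460909)/(53618 + 427398) = (1/(663963/2) + 460909)/481016 = (2/663963 + 460909)*(1/481016) = (306026522369/663963)*(1/481016) = 306026522369/319376826408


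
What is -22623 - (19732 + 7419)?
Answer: -49774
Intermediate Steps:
-22623 - (19732 + 7419) = -22623 - 1*27151 = -22623 - 27151 = -49774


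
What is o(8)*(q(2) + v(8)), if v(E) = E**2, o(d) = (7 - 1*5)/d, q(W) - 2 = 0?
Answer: 33/2 ≈ 16.500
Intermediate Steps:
q(W) = 2 (q(W) = 2 + 0 = 2)
o(d) = 2/d (o(d) = (7 - 5)/d = 2/d)
o(8)*(q(2) + v(8)) = (2/8)*(2 + 8**2) = (2*(1/8))*(2 + 64) = (1/4)*66 = 33/2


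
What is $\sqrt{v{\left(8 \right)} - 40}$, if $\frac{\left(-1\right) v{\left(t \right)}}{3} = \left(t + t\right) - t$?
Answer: $8 i \approx 8.0 i$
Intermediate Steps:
$v{\left(t \right)} = - 3 t$ ($v{\left(t \right)} = - 3 \left(\left(t + t\right) - t\right) = - 3 \left(2 t - t\right) = - 3 t$)
$\sqrt{v{\left(8 \right)} - 40} = \sqrt{\left(-3\right) 8 - 40} = \sqrt{-24 - 40} = \sqrt{-64} = 8 i$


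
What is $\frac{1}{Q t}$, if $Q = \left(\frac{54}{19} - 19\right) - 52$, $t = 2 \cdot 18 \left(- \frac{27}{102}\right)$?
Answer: $\frac{323}{209790} \approx 0.0015396$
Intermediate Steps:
$t = - \frac{162}{17}$ ($t = 36 \left(\left(-27\right) \frac{1}{102}\right) = 36 \left(- \frac{9}{34}\right) = - \frac{162}{17} \approx -9.5294$)
$Q = - \frac{1295}{19}$ ($Q = \left(54 \cdot \frac{1}{19} - 19\right) - 52 = \left(\frac{54}{19} - 19\right) - 52 = - \frac{307}{19} - 52 = - \frac{1295}{19} \approx -68.158$)
$\frac{1}{Q t} = \frac{1}{\left(- \frac{1295}{19}\right) \left(- \frac{162}{17}\right)} = \frac{1}{\frac{209790}{323}} = \frac{323}{209790}$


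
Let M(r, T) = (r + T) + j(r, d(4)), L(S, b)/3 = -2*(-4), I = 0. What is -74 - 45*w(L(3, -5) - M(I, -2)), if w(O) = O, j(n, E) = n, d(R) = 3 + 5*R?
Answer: -1244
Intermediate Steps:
L(S, b) = 24 (L(S, b) = 3*(-2*(-4)) = 3*8 = 24)
M(r, T) = T + 2*r (M(r, T) = (r + T) + r = (T + r) + r = T + 2*r)
-74 - 45*w(L(3, -5) - M(I, -2)) = -74 - 45*(24 - (-2 + 2*0)) = -74 - 45*(24 - (-2 + 0)) = -74 - 45*(24 - 1*(-2)) = -74 - 45*(24 + 2) = -74 - 45*26 = -74 - 1170 = -1244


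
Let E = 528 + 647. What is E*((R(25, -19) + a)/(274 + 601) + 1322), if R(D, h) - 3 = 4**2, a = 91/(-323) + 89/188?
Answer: 2006961497/1292 ≈ 1.5534e+6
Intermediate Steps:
a = 11639/60724 (a = 91*(-1/323) + 89*(1/188) = -91/323 + 89/188 = 11639/60724 ≈ 0.19167)
E = 1175
R(D, h) = 19 (R(D, h) = 3 + 4**2 = 3 + 16 = 19)
E*((R(25, -19) + a)/(274 + 601) + 1322) = 1175*((19 + 11639/60724)/(274 + 601) + 1322) = 1175*((1165395/60724)/875 + 1322) = 1175*((1165395/60724)*(1/875) + 1322) = 1175*(33297/1518100 + 1322) = 1175*(2006961497/1518100) = 2006961497/1292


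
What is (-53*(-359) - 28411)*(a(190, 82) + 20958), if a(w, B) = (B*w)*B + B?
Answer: -12186062400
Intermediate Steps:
a(w, B) = B + w*B² (a(w, B) = w*B² + B = B + w*B²)
(-53*(-359) - 28411)*(a(190, 82) + 20958) = (-53*(-359) - 28411)*(82*(1 + 82*190) + 20958) = (19027 - 28411)*(82*(1 + 15580) + 20958) = -9384*(82*15581 + 20958) = -9384*(1277642 + 20958) = -9384*1298600 = -12186062400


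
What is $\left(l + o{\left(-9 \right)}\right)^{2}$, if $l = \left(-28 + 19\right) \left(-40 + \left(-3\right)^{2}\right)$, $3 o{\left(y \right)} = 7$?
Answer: $\frac{712336}{9} \approx 79149.0$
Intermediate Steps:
$o{\left(y \right)} = \frac{7}{3}$ ($o{\left(y \right)} = \frac{1}{3} \cdot 7 = \frac{7}{3}$)
$l = 279$ ($l = - 9 \left(-40 + 9\right) = \left(-9\right) \left(-31\right) = 279$)
$\left(l + o{\left(-9 \right)}\right)^{2} = \left(279 + \frac{7}{3}\right)^{2} = \left(\frac{844}{3}\right)^{2} = \frac{712336}{9}$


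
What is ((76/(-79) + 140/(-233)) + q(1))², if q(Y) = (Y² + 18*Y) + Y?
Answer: 115173354384/338817649 ≈ 339.93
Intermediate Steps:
q(Y) = Y² + 19*Y
((76/(-79) + 140/(-233)) + q(1))² = ((76/(-79) + 140/(-233)) + 1*(19 + 1))² = ((76*(-1/79) + 140*(-1/233)) + 1*20)² = ((-76/79 - 140/233) + 20)² = (-28768/18407 + 20)² = (339372/18407)² = 115173354384/338817649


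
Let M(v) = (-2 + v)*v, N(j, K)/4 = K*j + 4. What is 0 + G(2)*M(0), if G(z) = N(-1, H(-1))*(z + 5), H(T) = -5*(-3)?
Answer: 0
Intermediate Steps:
H(T) = 15
N(j, K) = 16 + 4*K*j (N(j, K) = 4*(K*j + 4) = 4*(4 + K*j) = 16 + 4*K*j)
G(z) = -220 - 44*z (G(z) = (16 + 4*15*(-1))*(z + 5) = (16 - 60)*(5 + z) = -44*(5 + z) = -220 - 44*z)
M(v) = v*(-2 + v)
0 + G(2)*M(0) = 0 + (-220 - 44*2)*(0*(-2 + 0)) = 0 + (-220 - 88)*(0*(-2)) = 0 - 308*0 = 0 + 0 = 0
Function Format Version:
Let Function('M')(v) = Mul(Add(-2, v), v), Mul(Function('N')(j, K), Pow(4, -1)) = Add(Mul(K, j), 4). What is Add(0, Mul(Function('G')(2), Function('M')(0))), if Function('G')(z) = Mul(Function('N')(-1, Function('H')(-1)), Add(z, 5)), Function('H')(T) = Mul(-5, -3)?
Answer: 0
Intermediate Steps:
Function('H')(T) = 15
Function('N')(j, K) = Add(16, Mul(4, K, j)) (Function('N')(j, K) = Mul(4, Add(Mul(K, j), 4)) = Mul(4, Add(4, Mul(K, j))) = Add(16, Mul(4, K, j)))
Function('G')(z) = Add(-220, Mul(-44, z)) (Function('G')(z) = Mul(Add(16, Mul(4, 15, -1)), Add(z, 5)) = Mul(Add(16, -60), Add(5, z)) = Mul(-44, Add(5, z)) = Add(-220, Mul(-44, z)))
Function('M')(v) = Mul(v, Add(-2, v))
Add(0, Mul(Function('G')(2), Function('M')(0))) = Add(0, Mul(Add(-220, Mul(-44, 2)), Mul(0, Add(-2, 0)))) = Add(0, Mul(Add(-220, -88), Mul(0, -2))) = Add(0, Mul(-308, 0)) = Add(0, 0) = 0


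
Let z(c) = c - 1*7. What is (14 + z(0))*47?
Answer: 329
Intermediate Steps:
z(c) = -7 + c (z(c) = c - 7 = -7 + c)
(14 + z(0))*47 = (14 + (-7 + 0))*47 = (14 - 7)*47 = 7*47 = 329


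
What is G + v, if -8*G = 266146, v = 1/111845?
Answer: -14883549681/447380 ≈ -33268.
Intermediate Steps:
v = 1/111845 ≈ 8.9409e-6
G = -133073/4 (G = -1/8*266146 = -133073/4 ≈ -33268.)
G + v = -133073/4 + 1/111845 = -14883549681/447380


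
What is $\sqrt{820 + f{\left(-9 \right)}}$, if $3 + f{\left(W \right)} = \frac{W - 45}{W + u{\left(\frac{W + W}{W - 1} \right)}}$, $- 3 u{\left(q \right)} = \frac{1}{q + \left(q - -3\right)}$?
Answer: $\frac{\sqrt{2580823}}{56} \approx 28.687$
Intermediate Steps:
$u{\left(q \right)} = - \frac{1}{3 \left(3 + 2 q\right)}$ ($u{\left(q \right)} = - \frac{1}{3 \left(q + \left(q - -3\right)\right)} = - \frac{1}{3 \left(q + \left(q + 3\right)\right)} = - \frac{1}{3 \left(q + \left(3 + q\right)\right)} = - \frac{1}{3 \left(3 + 2 q\right)}$)
$f{\left(W \right)} = -3 + \frac{-45 + W}{W - \frac{1}{9 + \frac{12 W}{-1 + W}}}$ ($f{\left(W \right)} = -3 + \frac{W - 45}{W - \frac{1}{9 + 6 \frac{W + W}{W - 1}}} = -3 + \frac{-45 + W}{W - \frac{1}{9 + 6 \frac{2 W}{-1 + W}}} = -3 + \frac{-45 + W}{W - \frac{1}{9 + \frac{12 W}{-1 + W}}}$)
$\sqrt{820 + f{\left(-9 \right)}} = \sqrt{820 + \frac{6 \left(67 - -1386 - 7 \left(-9\right)^{2}\right)}{1 - -90 + 21 \left(-9\right)^{2}}} = \sqrt{820 + \frac{6 \left(67 + 1386 - 567\right)}{1 + 90 + 21 \cdot 81}} = \sqrt{820 + \frac{6 \left(67 + 1386 - 567\right)}{1 + 90 + 1701}} = \sqrt{820 + 6 \cdot \frac{1}{1792} \cdot 886} = \sqrt{820 + \frac{1329}{448}} = \sqrt{\frac{368689}{448}} = \frac{\sqrt{2580823}}{56}$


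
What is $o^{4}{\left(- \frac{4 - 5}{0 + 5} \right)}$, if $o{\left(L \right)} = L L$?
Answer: $\frac{1}{390625} \approx 2.56 \cdot 10^{-6}$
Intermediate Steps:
$o{\left(L \right)} = L^{2}$
$o^{4}{\left(- \frac{4 - 5}{0 + 5} \right)} = \left(\left(- \frac{4 - 5}{0 + 5}\right)^{2}\right)^{4} = \left(\left(- \frac{-1}{5}\right)^{2}\right)^{4} = \left(\left(\left(-1\right) \left(- \frac{1}{5}\right)\right)^{2}\right)^{4} = \left(\left(\frac{1}{5}\right)^{2}\right)^{4} = \left(\frac{1}{25}\right)^{4} = \frac{1}{390625}$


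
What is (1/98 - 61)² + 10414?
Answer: 135740585/9604 ≈ 14134.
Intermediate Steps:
(1/98 - 61)² + 10414 = (-5977/98)² + 10414 = 35724529/9604 + 10414 = 135740585/9604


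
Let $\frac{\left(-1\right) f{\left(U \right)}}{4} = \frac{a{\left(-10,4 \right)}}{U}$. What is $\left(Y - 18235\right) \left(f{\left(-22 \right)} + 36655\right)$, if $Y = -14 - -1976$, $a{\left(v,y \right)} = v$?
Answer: $- \frac{6561029505}{11} \approx -5.9646 \cdot 10^{8}$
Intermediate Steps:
$Y = 1962$ ($Y = -14 + 1976 = 1962$)
$f{\left(U \right)} = \frac{40}{U}$ ($f{\left(U \right)} = - 4 \left(- \frac{10}{U}\right) = \frac{40}{U}$)
$\left(Y - 18235\right) \left(f{\left(-22 \right)} + 36655\right) = \left(1962 - 18235\right) \left(\frac{40}{-22} + 36655\right) = - 16273 \left(40 \left(- \frac{1}{22}\right) + 36655\right) = - 16273 \left(- \frac{20}{11} + 36655\right) = \left(-16273\right) \frac{403185}{11} = - \frac{6561029505}{11}$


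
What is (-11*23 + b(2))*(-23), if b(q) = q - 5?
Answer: 5888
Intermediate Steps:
b(q) = -5 + q
(-11*23 + b(2))*(-23) = (-11*23 + (-5 + 2))*(-23) = (-253 - 3)*(-23) = -256*(-23) = 5888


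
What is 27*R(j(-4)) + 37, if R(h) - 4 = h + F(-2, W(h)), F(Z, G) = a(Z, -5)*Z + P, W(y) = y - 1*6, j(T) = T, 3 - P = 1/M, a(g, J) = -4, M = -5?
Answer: 1697/5 ≈ 339.40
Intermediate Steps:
P = 16/5 (P = 3 - 1/(-5) = 3 - 1*(-⅕) = 3 + ⅕ = 16/5 ≈ 3.2000)
W(y) = -6 + y (W(y) = y - 6 = -6 + y)
F(Z, G) = 16/5 - 4*Z (F(Z, G) = -4*Z + 16/5 = 16/5 - 4*Z)
R(h) = 76/5 + h (R(h) = 4 + (h + (16/5 - 4*(-2))) = 4 + (h + (16/5 + 8)) = 4 + (h + 56/5) = 4 + (56/5 + h) = 76/5 + h)
27*R(j(-4)) + 37 = 27*(76/5 - 4) + 37 = 27*(56/5) + 37 = 1512/5 + 37 = 1697/5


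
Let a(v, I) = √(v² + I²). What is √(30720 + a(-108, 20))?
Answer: 2*√(7680 + √754) ≈ 175.58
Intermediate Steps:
a(v, I) = √(I² + v²)
√(30720 + a(-108, 20)) = √(30720 + √(20² + (-108)²)) = √(30720 + √(400 + 11664)) = √(30720 + √12064) = √(30720 + 4*√754)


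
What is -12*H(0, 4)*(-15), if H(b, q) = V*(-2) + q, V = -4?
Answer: 2160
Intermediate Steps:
H(b, q) = 8 + q (H(b, q) = -4*(-2) + q = 8 + q)
-12*H(0, 4)*(-15) = -12*(8 + 4)*(-15) = -12*12*(-15) = -144*(-15) = 2160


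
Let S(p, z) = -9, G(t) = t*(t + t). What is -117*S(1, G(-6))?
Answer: 1053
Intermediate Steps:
G(t) = 2*t**2 (G(t) = t*(2*t) = 2*t**2)
-117*S(1, G(-6)) = -117*(-9) = 1053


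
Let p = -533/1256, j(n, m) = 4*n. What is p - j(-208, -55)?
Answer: 1044459/1256 ≈ 831.58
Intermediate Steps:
p = -533/1256 (p = -533*1/1256 = -533/1256 ≈ -0.42436)
p - j(-208, -55) = -533/1256 - 4*(-208) = -533/1256 - 1*(-832) = -533/1256 + 832 = 1044459/1256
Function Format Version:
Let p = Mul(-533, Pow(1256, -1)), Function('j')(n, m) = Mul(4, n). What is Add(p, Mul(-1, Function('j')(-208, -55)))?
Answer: Rational(1044459, 1256) ≈ 831.58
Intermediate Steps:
p = Rational(-533, 1256) (p = Mul(-533, Rational(1, 1256)) = Rational(-533, 1256) ≈ -0.42436)
Add(p, Mul(-1, Function('j')(-208, -55))) = Add(Rational(-533, 1256), Mul(-1, Mul(4, -208))) = Add(Rational(-533, 1256), Mul(-1, -832)) = Add(Rational(-533, 1256), 832) = Rational(1044459, 1256)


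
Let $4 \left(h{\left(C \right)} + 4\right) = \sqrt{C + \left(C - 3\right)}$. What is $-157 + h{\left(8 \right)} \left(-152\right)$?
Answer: $451 - 38 \sqrt{13} \approx 313.99$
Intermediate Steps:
$h{\left(C \right)} = -4 + \frac{\sqrt{-3 + 2 C}}{4}$ ($h{\left(C \right)} = -4 + \frac{\sqrt{C + \left(C - 3\right)}}{4} = -4 + \frac{\sqrt{C + \left(-3 + C\right)}}{4} = -4 + \frac{\sqrt{-3 + 2 C}}{4}$)
$-157 + h{\left(8 \right)} \left(-152\right) = -157 + \left(-4 + \frac{\sqrt{-3 + 2 \cdot 8}}{4}\right) \left(-152\right) = -157 + \left(-4 + \frac{\sqrt{-3 + 16}}{4}\right) \left(-152\right) = -157 + \left(-4 + \frac{\sqrt{13}}{4}\right) \left(-152\right) = -157 + \left(608 - 38 \sqrt{13}\right) = 451 - 38 \sqrt{13}$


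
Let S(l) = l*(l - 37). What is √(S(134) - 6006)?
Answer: 4*√437 ≈ 83.618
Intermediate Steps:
S(l) = l*(-37 + l)
√(S(134) - 6006) = √(134*(-37 + 134) - 6006) = √(134*97 - 6006) = √(12998 - 6006) = √6992 = 4*√437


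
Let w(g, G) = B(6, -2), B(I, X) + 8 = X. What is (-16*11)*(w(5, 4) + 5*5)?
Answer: -2640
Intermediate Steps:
B(I, X) = -8 + X
w(g, G) = -10 (w(g, G) = -8 - 2 = -10)
(-16*11)*(w(5, 4) + 5*5) = (-16*11)*(-10 + 5*5) = -176*(-10 + 25) = -176*15 = -2640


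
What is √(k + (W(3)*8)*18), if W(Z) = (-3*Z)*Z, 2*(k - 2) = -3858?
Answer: I*√5815 ≈ 76.256*I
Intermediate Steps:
k = -1927 (k = 2 + (½)*(-3858) = 2 - 1929 = -1927)
W(Z) = -3*Z²
√(k + (W(3)*8)*18) = √(-1927 + (-3*3²*8)*18) = √(-1927 + (-3*9*8)*18) = √(-1927 - 27*8*18) = √(-1927 - 216*18) = √(-1927 - 3888) = √(-5815) = I*√5815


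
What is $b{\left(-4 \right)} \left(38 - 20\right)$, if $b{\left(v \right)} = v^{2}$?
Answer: $288$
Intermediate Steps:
$b{\left(-4 \right)} \left(38 - 20\right) = \left(-4\right)^{2} \left(38 - 20\right) = 16 \cdot 18 = 288$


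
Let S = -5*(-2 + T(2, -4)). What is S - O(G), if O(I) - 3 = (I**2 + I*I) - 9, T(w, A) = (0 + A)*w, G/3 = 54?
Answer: -52432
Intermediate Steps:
G = 162 (G = 3*54 = 162)
T(w, A) = A*w
S = 50 (S = -5*(-2 - 4*2) = -5*(-2 - 8) = -5*(-10) = 50)
O(I) = -6 + 2*I**2 (O(I) = 3 + ((I**2 + I*I) - 9) = 3 + ((I**2 + I**2) - 9) = 3 + (2*I**2 - 9) = 3 + (-9 + 2*I**2) = -6 + 2*I**2)
S - O(G) = 50 - (-6 + 2*162**2) = 50 - (-6 + 2*26244) = 50 - (-6 + 52488) = 50 - 1*52482 = 50 - 52482 = -52432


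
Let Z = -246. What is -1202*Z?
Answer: 295692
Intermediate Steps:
-1202*Z = -1202*(-246) = 295692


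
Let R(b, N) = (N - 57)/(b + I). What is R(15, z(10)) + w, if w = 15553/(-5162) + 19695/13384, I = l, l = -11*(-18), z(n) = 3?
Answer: -4402393423/2452631384 ≈ -1.7950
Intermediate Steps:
l = 198
I = 198
w = -53247881/34544104 (w = 15553*(-1/5162) + 19695*(1/13384) = -15553/5162 + 19695/13384 = -53247881/34544104 ≈ -1.5414)
R(b, N) = (-57 + N)/(198 + b) (R(b, N) = (N - 57)/(b + 198) = (-57 + N)/(198 + b))
R(15, z(10)) + w = (-57 + 3)/(198 + 15) - 53247881/34544104 = -54/213 - 53247881/34544104 = (1/213)*(-54) - 53247881/34544104 = -18/71 - 53247881/34544104 = -4402393423/2452631384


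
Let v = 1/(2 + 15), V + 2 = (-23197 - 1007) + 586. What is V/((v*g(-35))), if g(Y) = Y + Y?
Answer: 40154/7 ≈ 5736.3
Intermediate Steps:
g(Y) = 2*Y
V = -23620 (V = -2 + ((-23197 - 1007) + 586) = -2 + (-24204 + 586) = -2 - 23618 = -23620)
v = 1/17 ≈ 0.058824
V/((v*g(-35))) = -23620/((2*(-35))/17) = -23620/((1/17)*(-70)) = -23620/(-70/17) = -23620*(-17/70) = 40154/7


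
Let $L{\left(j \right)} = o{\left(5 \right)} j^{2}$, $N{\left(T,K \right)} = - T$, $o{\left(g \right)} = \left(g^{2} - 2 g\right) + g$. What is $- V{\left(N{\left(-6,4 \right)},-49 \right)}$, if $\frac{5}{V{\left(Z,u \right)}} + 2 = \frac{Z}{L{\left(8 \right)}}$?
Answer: $\frac{3200}{1277} \approx 2.5059$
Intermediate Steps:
$o{\left(g \right)} = g^{2} - g$
$L{\left(j \right)} = 20 j^{2}$ ($L{\left(j \right)} = 5 \left(-1 + 5\right) j^{2} = 5 \cdot 4 j^{2} = 20 j^{2}$)
$V{\left(Z,u \right)} = \frac{5}{-2 + \frac{Z}{1280}}$ ($V{\left(Z,u \right)} = \frac{5}{-2 + \frac{Z}{20 \cdot 8^{2}}} = \frac{5}{-2 + \frac{Z}{20 \cdot 64}} = \frac{5}{-2 + \frac{Z}{1280}}$)
$- V{\left(N{\left(-6,4 \right)},-49 \right)} = - \frac{6400}{-2560 - -6} = - \frac{6400}{-2560 + 6} = - \frac{6400}{-2554} = - \frac{6400 \left(-1\right)}{2554} = \left(-1\right) \left(- \frac{3200}{1277}\right) = \frac{3200}{1277}$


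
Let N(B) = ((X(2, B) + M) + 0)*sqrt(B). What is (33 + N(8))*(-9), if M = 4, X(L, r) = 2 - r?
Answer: -297 + 36*sqrt(2) ≈ -246.09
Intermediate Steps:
N(B) = sqrt(B)*(6 - B) (N(B) = (((2 - B) + 4) + 0)*sqrt(B) = ((6 - B) + 0)*sqrt(B) = (6 - B)*sqrt(B) = sqrt(B)*(6 - B))
(33 + N(8))*(-9) = (33 + sqrt(8)*(6 - 1*8))*(-9) = (33 + (2*sqrt(2))*(6 - 8))*(-9) = (33 + (2*sqrt(2))*(-2))*(-9) = (33 - 4*sqrt(2))*(-9) = -297 + 36*sqrt(2)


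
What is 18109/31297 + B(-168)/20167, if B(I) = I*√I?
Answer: 2587/4471 - 48*I*√42/2881 ≈ 0.57862 - 0.10797*I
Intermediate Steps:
B(I) = I^(3/2)
18109/31297 + B(-168)/20167 = 18109/31297 + (-168)^(3/2)/20167 = 18109*(1/31297) - 336*I*√42*(1/20167) = 2587/4471 - 48*I*√42/2881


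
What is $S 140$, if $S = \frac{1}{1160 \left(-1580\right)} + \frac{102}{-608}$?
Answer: $- \frac{40894483}{1741160} \approx -23.487$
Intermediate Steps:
$S = - \frac{5842069}{34823200}$ ($S = \frac{1}{1160} \left(- \frac{1}{1580}\right) + 102 \left(- \frac{1}{608}\right) = - \frac{1}{1832800} - \frac{51}{304} = - \frac{5842069}{34823200} \approx -0.16776$)
$S 140 = \left(- \frac{5842069}{34823200}\right) 140 = - \frac{40894483}{1741160}$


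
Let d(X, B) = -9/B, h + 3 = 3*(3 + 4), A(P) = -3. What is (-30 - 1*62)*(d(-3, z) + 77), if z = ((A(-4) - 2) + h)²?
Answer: -1196368/169 ≈ -7079.1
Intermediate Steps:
h = 18 (h = -3 + 3*(3 + 4) = -3 + 3*7 = -3 + 21 = 18)
z = 169 (z = ((-3 - 2) + 18)² = (-5 + 18)² = 13² = 169)
(-30 - 1*62)*(d(-3, z) + 77) = (-30 - 1*62)*(-9/169 + 77) = (-30 - 62)*(-9*1/169 + 77) = -92*(-9/169 + 77) = -92*13004/169 = -1196368/169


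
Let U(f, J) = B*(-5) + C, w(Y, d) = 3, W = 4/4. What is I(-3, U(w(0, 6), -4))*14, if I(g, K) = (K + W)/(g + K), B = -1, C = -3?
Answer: -42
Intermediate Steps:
W = 1 (W = 4*(¼) = 1)
U(f, J) = 2 (U(f, J) = -1*(-5) - 3 = 5 - 3 = 2)
I(g, K) = (1 + K)/(K + g) (I(g, K) = (K + 1)/(g + K) = (1 + K)/(K + g))
I(-3, U(w(0, 6), -4))*14 = ((1 + 2)/(2 - 3))*14 = (3/(-1))*14 = -1*3*14 = -3*14 = -42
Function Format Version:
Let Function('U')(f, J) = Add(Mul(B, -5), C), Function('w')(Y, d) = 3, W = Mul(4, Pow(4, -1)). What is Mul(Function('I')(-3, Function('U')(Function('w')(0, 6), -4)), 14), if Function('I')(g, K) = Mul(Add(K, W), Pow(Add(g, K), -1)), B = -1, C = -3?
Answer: -42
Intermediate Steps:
W = 1 (W = Mul(4, Rational(1, 4)) = 1)
Function('U')(f, J) = 2 (Function('U')(f, J) = Add(Mul(-1, -5), -3) = Add(5, -3) = 2)
Function('I')(g, K) = Mul(Pow(Add(K, g), -1), Add(1, K)) (Function('I')(g, K) = Mul(Add(K, 1), Pow(Add(g, K), -1)) = Mul(Add(1, K), Pow(Add(K, g), -1)) = Mul(Pow(Add(K, g), -1), Add(1, K)))
Mul(Function('I')(-3, Function('U')(Function('w')(0, 6), -4)), 14) = Mul(Mul(Pow(Add(2, -3), -1), Add(1, 2)), 14) = Mul(Mul(Pow(-1, -1), 3), 14) = Mul(Mul(-1, 3), 14) = Mul(-3, 14) = -42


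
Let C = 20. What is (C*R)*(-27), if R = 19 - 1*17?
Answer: -1080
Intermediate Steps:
R = 2 (R = 19 - 17 = 2)
(C*R)*(-27) = (20*2)*(-27) = 40*(-27) = -1080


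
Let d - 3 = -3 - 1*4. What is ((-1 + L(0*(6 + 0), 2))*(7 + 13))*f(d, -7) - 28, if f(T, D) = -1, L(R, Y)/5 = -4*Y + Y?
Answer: 592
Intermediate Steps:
L(R, Y) = -15*Y (L(R, Y) = 5*(-4*Y + Y) = 5*(-3*Y) = -15*Y)
d = -4 (d = 3 + (-3 - 1*4) = 3 + (-3 - 4) = 3 - 7 = -4)
((-1 + L(0*(6 + 0), 2))*(7 + 13))*f(d, -7) - 28 = ((-1 - 15*2)*(7 + 13))*(-1) - 28 = ((-1 - 30)*20)*(-1) - 28 = -31*20*(-1) - 28 = -620*(-1) - 28 = 620 - 28 = 592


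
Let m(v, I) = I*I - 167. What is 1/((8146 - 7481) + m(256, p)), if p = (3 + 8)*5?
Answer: 1/3523 ≈ 0.00028385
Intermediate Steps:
p = 55 (p = 11*5 = 55)
m(v, I) = -167 + I**2 (m(v, I) = I**2 - 167 = -167 + I**2)
1/((8146 - 7481) + m(256, p)) = 1/((8146 - 7481) + (-167 + 55**2)) = 1/(665 + (-167 + 3025)) = 1/(665 + 2858) = 1/3523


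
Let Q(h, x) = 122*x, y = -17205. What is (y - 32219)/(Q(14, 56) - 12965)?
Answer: 49424/6133 ≈ 8.0587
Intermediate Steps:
(y - 32219)/(Q(14, 56) - 12965) = (-17205 - 32219)/(122*56 - 12965) = -49424/(6832 - 12965) = -49424/(-6133) = -49424*(-1/6133) = 49424/6133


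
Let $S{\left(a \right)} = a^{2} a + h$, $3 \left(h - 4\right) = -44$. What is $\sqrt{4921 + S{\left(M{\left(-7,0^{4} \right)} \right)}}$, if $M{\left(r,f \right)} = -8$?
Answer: $\frac{\sqrt{39585}}{3} \approx 66.32$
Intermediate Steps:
$h = - \frac{32}{3}$ ($h = 4 + \frac{1}{3} \left(-44\right) = 4 - \frac{44}{3} = - \frac{32}{3} \approx -10.667$)
$S{\left(a \right)} = - \frac{32}{3} + a^{3}$ ($S{\left(a \right)} = a^{2} a - \frac{32}{3} = a^{3} - \frac{32}{3} = - \frac{32}{3} + a^{3}$)
$\sqrt{4921 + S{\left(M{\left(-7,0^{4} \right)} \right)}} = \sqrt{4921 + \left(- \frac{32}{3} + \left(-8\right)^{3}\right)} = \sqrt{4921 - \frac{1568}{3}} = \sqrt{\frac{13195}{3}} = \frac{\sqrt{39585}}{3}$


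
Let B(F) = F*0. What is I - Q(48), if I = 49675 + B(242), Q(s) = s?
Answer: 49627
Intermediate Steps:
B(F) = 0
I = 49675 (I = 49675 + 0 = 49675)
I - Q(48) = 49675 - 1*48 = 49675 - 48 = 49627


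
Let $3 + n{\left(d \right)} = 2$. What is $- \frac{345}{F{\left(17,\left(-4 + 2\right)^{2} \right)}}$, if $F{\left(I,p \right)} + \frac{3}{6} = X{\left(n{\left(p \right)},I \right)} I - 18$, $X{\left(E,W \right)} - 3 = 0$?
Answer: $- \frac{138}{13} \approx -10.615$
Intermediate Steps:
$n{\left(d \right)} = -1$ ($n{\left(d \right)} = -3 + 2 = -1$)
$X{\left(E,W \right)} = 3$ ($X{\left(E,W \right)} = 3 + 0 = 3$)
$F{\left(I,p \right)} = - \frac{37}{2} + 3 I$ ($F{\left(I,p \right)} = - \frac{1}{2} + \left(3 I - 18\right) = - \frac{1}{2} + \left(-18 + 3 I\right) = - \frac{37}{2} + 3 I$)
$- \frac{345}{F{\left(17,\left(-4 + 2\right)^{2} \right)}} = - \frac{345}{- \frac{37}{2} + 3 \cdot 17} = - \frac{345}{- \frac{37}{2} + 51} = - \frac{345}{\frac{65}{2}} = \left(-345\right) \frac{2}{65} = - \frac{138}{13}$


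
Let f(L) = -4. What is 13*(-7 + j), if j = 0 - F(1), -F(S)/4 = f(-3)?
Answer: -299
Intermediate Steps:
F(S) = 16 (F(S) = -4*(-4) = 16)
j = -16 (j = 0 - 1*16 = 0 - 16 = -16)
13*(-7 + j) = 13*(-7 - 16) = 13*(-23) = -299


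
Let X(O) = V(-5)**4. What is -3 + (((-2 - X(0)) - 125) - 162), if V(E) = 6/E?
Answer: -183796/625 ≈ -294.07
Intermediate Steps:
X(O) = 1296/625 (X(O) = (6/(-5))**4 = (6*(-1/5))**4 = (-6/5)**4 = 1296/625)
-3 + (((-2 - X(0)) - 125) - 162) = -3 + (((-2 - 1*1296/625) - 125) - 162) = -3 + (((-2 - 1296/625) - 125) - 162) = -3 + ((-2546/625 - 125) - 162) = -3 + (-80671/625 - 162) = -3 - 181921/625 = -183796/625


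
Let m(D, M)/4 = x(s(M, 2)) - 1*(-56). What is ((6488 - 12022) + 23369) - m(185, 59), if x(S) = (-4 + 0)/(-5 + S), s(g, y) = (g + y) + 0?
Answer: 123279/7 ≈ 17611.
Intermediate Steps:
s(g, y) = g + y
x(S) = -4/(-5 + S)
m(D, M) = 224 - 16/(-3 + M) (m(D, M) = 4*(-4/(-5 + (M + 2)) - 1*(-56)) = 4*(-4/(-5 + (2 + M)) + 56) = 4*(-4/(-3 + M) + 56) = 4*(56 - 4/(-3 + M)) = 224 - 16/(-3 + M))
((6488 - 12022) + 23369) - m(185, 59) = ((6488 - 12022) + 23369) - 16*(-43 + 14*59)/(-3 + 59) = (-5534 + 23369) - 16*(-43 + 826)/56 = 17835 - 16*783/56 = 17835 - 1*1566/7 = 17835 - 1566/7 = 123279/7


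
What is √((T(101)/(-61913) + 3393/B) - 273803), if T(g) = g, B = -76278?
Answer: I*√66514343630633690934/15586138 ≈ 523.26*I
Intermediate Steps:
√((T(101)/(-61913) + 3393/B) - 273803) = √((101/(-61913) + 3393/(-76278)) - 273803) = √((101*(-1/61913) + 3393*(-1/76278)) - 273803) = √((-1/613 - 1131/25426) - 273803) = √(-718729/15586138 - 273803) = √(-4267532061543/15586138) = I*√66514343630633690934/15586138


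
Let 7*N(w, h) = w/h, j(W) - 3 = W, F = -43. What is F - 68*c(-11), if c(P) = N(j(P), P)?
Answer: -3855/77 ≈ -50.065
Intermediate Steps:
j(W) = 3 + W
N(w, h) = w/(7*h) (N(w, h) = (w/h)/7 = w/(7*h))
c(P) = (3 + P)/(7*P)
F - 68*c(-11) = -43 - 68*(3 - 11)/(7*(-11)) = -43 - 68*(-1)*(-8)/(7*11) = -43 - 68*8/77 = -43 - 544/77 = -3855/77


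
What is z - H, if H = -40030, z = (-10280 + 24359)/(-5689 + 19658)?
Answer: 559193149/13969 ≈ 40031.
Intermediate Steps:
z = 14079/13969 ≈ 1.0079
z - H = 14079/13969 - 1*(-40030) = 14079/13969 + 40030 = 559193149/13969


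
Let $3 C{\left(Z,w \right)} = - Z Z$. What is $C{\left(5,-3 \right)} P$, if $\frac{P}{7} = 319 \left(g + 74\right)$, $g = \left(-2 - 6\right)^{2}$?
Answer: $-2567950$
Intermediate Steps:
$C{\left(Z,w \right)} = - \frac{Z^{2}}{3}$ ($C{\left(Z,w \right)} = \frac{- Z Z}{3} = \frac{\left(-1\right) Z^{2}}{3} = - \frac{Z^{2}}{3}$)
$g = 64$ ($g = \left(-8\right)^{2} = 64$)
$P = 308154$ ($P = 7 \cdot 319 \left(64 + 74\right) = 7 \cdot 319 \cdot 138 = 7 \cdot 44022 = 308154$)
$C{\left(5,-3 \right)} P = - \frac{5^{2}}{3} \cdot 308154 = \left(- \frac{1}{3}\right) 25 \cdot 308154 = \left(- \frac{25}{3}\right) 308154 = -2567950$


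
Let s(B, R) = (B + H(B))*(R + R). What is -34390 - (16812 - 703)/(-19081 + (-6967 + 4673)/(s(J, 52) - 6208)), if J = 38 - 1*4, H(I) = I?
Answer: -283508981122/8244139 ≈ -34389.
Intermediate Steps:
J = 34 (J = 38 - 4 = 34)
s(B, R) = 4*B*R (s(B, R) = (B + B)*(R + R) = (2*B)*(2*R) = 4*B*R)
-34390 - (16812 - 703)/(-19081 + (-6967 + 4673)/(s(J, 52) - 6208)) = -34390 - (16812 - 703)/(-19081 + (-6967 + 4673)/(4*34*52 - 6208)) = -34390 - 16109/(-19081 - 2294/(7072 - 6208)) = -34390 - 16109/(-19081 - 2294/864) = -34390 - 16109/(-19081 - 2294*1/864) = -34390 - 16109/(-19081 - 1147/432) = -34390 - 16109/(-8244139/432) = -34390 - 16109*(-432)/8244139 = -34390 - 1*(-6959088/8244139) = -34390 + 6959088/8244139 = -283508981122/8244139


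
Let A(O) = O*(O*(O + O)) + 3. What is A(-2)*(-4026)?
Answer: 52338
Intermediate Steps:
A(O) = 3 + 2*O³ (A(O) = O*(O*(2*O)) + 3 = O*(2*O²) + 3 = 2*O³ + 3 = 3 + 2*O³)
A(-2)*(-4026) = (3 + 2*(-2)³)*(-4026) = (3 + 2*(-8))*(-4026) = (3 - 16)*(-4026) = -13*(-4026) = 52338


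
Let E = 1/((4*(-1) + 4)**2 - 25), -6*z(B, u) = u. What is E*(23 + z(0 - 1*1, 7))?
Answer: -131/150 ≈ -0.87333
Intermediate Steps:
z(B, u) = -u/6
E = -1/25 (E = 1/((-4 + 4)**2 - 25) = 1/(0**2 - 25) = 1/(0 - 25) = 1/(-25) = -1/25 ≈ -0.040000)
E*(23 + z(0 - 1*1, 7)) = -(23 - 1/6*7)/25 = -(23 - 7/6)/25 = -1/25*131/6 = -131/150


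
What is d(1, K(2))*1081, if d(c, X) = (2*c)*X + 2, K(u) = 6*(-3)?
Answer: -36754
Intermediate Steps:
K(u) = -18
d(c, X) = 2 + 2*X*c (d(c, X) = 2*X*c + 2 = 2 + 2*X*c)
d(1, K(2))*1081 = (2 + 2*(-18)*1)*1081 = (2 - 36)*1081 = -34*1081 = -36754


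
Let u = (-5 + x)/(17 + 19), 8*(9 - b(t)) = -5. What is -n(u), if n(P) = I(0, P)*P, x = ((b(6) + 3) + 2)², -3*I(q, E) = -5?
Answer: -66845/6912 ≈ -9.6709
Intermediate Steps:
I(q, E) = 5/3 (I(q, E) = -⅓*(-5) = 5/3)
b(t) = 77/8 (b(t) = 9 - ⅛*(-5) = 9 + 5/8 = 77/8)
x = 13689/64 (x = ((77/8 + 3) + 2)² = (101/8 + 2)² = (117/8)² = 13689/64 ≈ 213.89)
u = 13369/2304 (u = (-5 + 13689/64)/(17 + 19) = (13369/64)/36 = (13369/64)*(1/36) = 13369/2304 ≈ 5.8025)
n(P) = 5*P/3
-n(u) = -5*13369/(3*2304) = -1*66845/6912 = -66845/6912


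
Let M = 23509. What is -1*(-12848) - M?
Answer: -10661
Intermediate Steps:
-1*(-12848) - M = -1*(-12848) - 1*23509 = 12848 - 23509 = -10661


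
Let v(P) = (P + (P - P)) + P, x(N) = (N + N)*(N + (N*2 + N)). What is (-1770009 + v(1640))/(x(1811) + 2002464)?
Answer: -1766729/28240232 ≈ -0.062561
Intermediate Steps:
x(N) = 8*N² (x(N) = (2*N)*(N + (2*N + N)) = (2*N)*(N + 3*N) = (2*N)*(4*N) = 8*N²)
v(P) = 2*P (v(P) = (P + 0) + P = P + P = 2*P)
(-1770009 + v(1640))/(x(1811) + 2002464) = (-1770009 + 2*1640)/(8*1811² + 2002464) = (-1770009 + 3280)/(8*3279721 + 2002464) = -1766729/(26237768 + 2002464) = -1766729/28240232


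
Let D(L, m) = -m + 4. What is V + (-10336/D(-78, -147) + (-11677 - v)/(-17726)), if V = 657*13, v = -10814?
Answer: 22677977043/2676626 ≈ 8472.6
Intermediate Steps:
D(L, m) = 4 - m
V = 8541
V + (-10336/D(-78, -147) + (-11677 - v)/(-17726)) = 8541 + (-10336/(4 - 1*(-147)) + (-11677 - 1*(-10814))/(-17726)) = 8541 + (-10336/(4 + 147) + (-11677 + 10814)*(-1/17726)) = 8541 + (-10336/151 - 863*(-1/17726)) = 8541 + (-10336*1/151 + 863/17726) = 8541 + (-10336/151 + 863/17726) = 8541 - 183085623/2676626 = 22677977043/2676626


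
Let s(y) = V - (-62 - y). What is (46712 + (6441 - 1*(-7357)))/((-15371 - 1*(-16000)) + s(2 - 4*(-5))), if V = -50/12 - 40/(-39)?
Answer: 4719780/55369 ≈ 85.242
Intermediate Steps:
V = -245/78 (V = -50*1/12 - 40*(-1/39) = -25/6 + 40/39 = -245/78 ≈ -3.1410)
s(y) = 4591/78 + y (s(y) = -245/78 - (-62 - y) = -245/78 + (62 + y) = 4591/78 + y)
(46712 + (6441 - 1*(-7357)))/((-15371 - 1*(-16000)) + s(2 - 4*(-5))) = (46712 + (6441 - 1*(-7357)))/((-15371 - 1*(-16000)) + (4591/78 + (2 - 4*(-5)))) = (46712 + (6441 + 7357))/((-15371 + 16000) + (4591/78 + (2 + 20))) = (46712 + 13798)/(629 + (4591/78 + 22)) = 60510/(629 + 6307/78) = 60510/(55369/78) = 60510*(78/55369) = 4719780/55369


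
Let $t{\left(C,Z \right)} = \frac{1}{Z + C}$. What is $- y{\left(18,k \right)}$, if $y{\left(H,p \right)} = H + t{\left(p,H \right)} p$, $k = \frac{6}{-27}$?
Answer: $- \frac{1439}{80} \approx -17.987$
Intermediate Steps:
$t{\left(C,Z \right)} = \frac{1}{C + Z}$
$k = - \frac{2}{9}$ ($k = 6 \left(- \frac{1}{27}\right) = - \frac{2}{9} \approx -0.22222$)
$y{\left(H,p \right)} = H + \frac{p}{H + p}$ ($y{\left(H,p \right)} = H + \frac{p}{p + H} = H + \frac{p}{H + p}$)
$- y{\left(18,k \right)} = - \frac{- \frac{2}{9} + 18 \left(18 - \frac{2}{9}\right)}{18 - \frac{2}{9}} = - \frac{- \frac{2}{9} + 18 \cdot \frac{160}{9}}{\frac{160}{9}} = - \frac{9 \left(- \frac{2}{9} + 320\right)}{160} = - \frac{9 \cdot 2878}{160 \cdot 9} = \left(-1\right) \frac{1439}{80} = - \frac{1439}{80}$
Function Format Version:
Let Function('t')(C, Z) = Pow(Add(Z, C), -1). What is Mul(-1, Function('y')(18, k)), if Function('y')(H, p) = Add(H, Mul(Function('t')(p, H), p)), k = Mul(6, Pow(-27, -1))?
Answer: Rational(-1439, 80) ≈ -17.987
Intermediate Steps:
Function('t')(C, Z) = Pow(Add(C, Z), -1)
k = Rational(-2, 9) (k = Mul(6, Rational(-1, 27)) = Rational(-2, 9) ≈ -0.22222)
Function('y')(H, p) = Add(H, Mul(p, Pow(Add(H, p), -1))) (Function('y')(H, p) = Add(H, Mul(Pow(Add(p, H), -1), p)) = Add(H, Mul(Pow(Add(H, p), -1), p)) = Add(H, Mul(p, Pow(Add(H, p), -1))))
Mul(-1, Function('y')(18, k)) = Mul(-1, Mul(Pow(Add(18, Rational(-2, 9)), -1), Add(Rational(-2, 9), Mul(18, Add(18, Rational(-2, 9)))))) = Mul(-1, Mul(Pow(Rational(160, 9), -1), Add(Rational(-2, 9), Mul(18, Rational(160, 9))))) = Mul(-1, Mul(Rational(9, 160), Add(Rational(-2, 9), 320))) = Mul(-1, Mul(Rational(9, 160), Rational(2878, 9))) = Mul(-1, Rational(1439, 80)) = Rational(-1439, 80)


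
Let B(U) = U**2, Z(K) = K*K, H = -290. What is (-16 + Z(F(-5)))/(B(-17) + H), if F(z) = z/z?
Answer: 15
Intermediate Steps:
F(z) = 1
Z(K) = K**2
(-16 + Z(F(-5)))/(B(-17) + H) = (-16 + 1**2)/((-17)**2 - 290) = (-16 + 1)/(289 - 290) = -15/(-1) = -15*(-1) = 15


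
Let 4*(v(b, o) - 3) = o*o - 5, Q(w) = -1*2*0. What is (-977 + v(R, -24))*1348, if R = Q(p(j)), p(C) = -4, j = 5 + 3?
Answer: -1120525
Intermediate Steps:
j = 8
Q(w) = 0 (Q(w) = -2*0 = 0)
R = 0
v(b, o) = 7/4 + o**2/4 (v(b, o) = 3 + (o*o - 5)/4 = 3 + (o**2 - 5)/4 = 3 + (-5 + o**2)/4 = 3 + (-5/4 + o**2/4) = 7/4 + o**2/4)
(-977 + v(R, -24))*1348 = (-977 + (7/4 + (1/4)*(-24)**2))*1348 = (-977 + (7/4 + (1/4)*576))*1348 = (-977 + (7/4 + 144))*1348 = (-977 + 583/4)*1348 = -3325/4*1348 = -1120525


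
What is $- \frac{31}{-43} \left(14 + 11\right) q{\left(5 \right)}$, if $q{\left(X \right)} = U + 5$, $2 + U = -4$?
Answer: $- \frac{775}{43} \approx -18.023$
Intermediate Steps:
$U = -6$ ($U = -2 - 4 = -6$)
$q{\left(X \right)} = -1$ ($q{\left(X \right)} = -6 + 5 = -1$)
$- \frac{31}{-43} \left(14 + 11\right) q{\left(5 \right)} = - \frac{31}{-43} \left(14 + 11\right) \left(-1\right) = \left(-31\right) \left(- \frac{1}{43}\right) 25 \left(-1\right) = \frac{31}{43} \cdot 25 \left(-1\right) = \frac{775}{43} \left(-1\right) = - \frac{775}{43}$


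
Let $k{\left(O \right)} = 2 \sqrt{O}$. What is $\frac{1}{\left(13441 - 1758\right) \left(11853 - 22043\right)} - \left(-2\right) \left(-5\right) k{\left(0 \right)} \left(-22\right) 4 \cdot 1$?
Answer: $- \frac{1}{119049770} \approx -8.3999 \cdot 10^{-9}$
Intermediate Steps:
$\frac{1}{\left(13441 - 1758\right) \left(11853 - 22043\right)} - \left(-2\right) \left(-5\right) k{\left(0 \right)} \left(-22\right) 4 \cdot 1 = \frac{1}{\left(13441 - 1758\right) \left(11853 - 22043\right)} - \left(-2\right) \left(-5\right) 2 \sqrt{0} \left(-22\right) 4 \cdot 1 = \frac{1}{11683 \left(-10190\right)} - 10 \cdot 2 \cdot 0 \left(-22\right) 4 = \frac{1}{-119049770} - 10 \cdot 0 \left(-22\right) 4 = - \frac{1}{119049770} - 0 \left(-22\right) 4 = - \frac{1}{119049770} - 0 \cdot 4 = - \frac{1}{119049770} - 0 = - \frac{1}{119049770} + 0 = - \frac{1}{119049770}$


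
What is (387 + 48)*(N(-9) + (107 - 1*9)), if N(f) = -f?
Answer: 46545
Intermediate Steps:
(387 + 48)*(N(-9) + (107 - 1*9)) = (387 + 48)*(-1*(-9) + (107 - 1*9)) = 435*(9 + (107 - 9)) = 435*(9 + 98) = 435*107 = 46545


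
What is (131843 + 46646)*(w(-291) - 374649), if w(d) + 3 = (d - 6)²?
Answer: -51126924627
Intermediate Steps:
w(d) = -3 + (-6 + d)² (w(d) = -3 + (d - 6)² = -3 + (-6 + d)²)
(131843 + 46646)*(w(-291) - 374649) = (131843 + 46646)*((-3 + (-6 - 291)²) - 374649) = 178489*((-3 + (-297)²) - 374649) = 178489*((-3 + 88209) - 374649) = 178489*(88206 - 374649) = 178489*(-286443) = -51126924627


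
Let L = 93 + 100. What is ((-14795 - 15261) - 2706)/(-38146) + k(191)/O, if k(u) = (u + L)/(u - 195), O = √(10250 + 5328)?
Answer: 16381/19073 - 48*√15578/7789 ≈ 0.089700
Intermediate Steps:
L = 193
O = √15578 ≈ 124.81
k(u) = (193 + u)/(-195 + u) (k(u) = (u + 193)/(u - 195) = (193 + u)/(-195 + u))
((-14795 - 15261) - 2706)/(-38146) + k(191)/O = ((-14795 - 15261) - 2706)/(-38146) + ((193 + 191)/(-195 + 191))/(√15578) = (-30056 - 2706)*(-1/38146) + (384/(-4))*(√15578/15578) = -32762*(-1/38146) + (-¼*384)*(√15578/15578) = 16381/19073 - 48*√15578/7789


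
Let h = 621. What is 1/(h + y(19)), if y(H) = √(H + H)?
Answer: 621/385603 - √38/385603 ≈ 0.0015945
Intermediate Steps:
y(H) = √2*√H (y(H) = √(2*H) = √2*√H)
1/(h + y(19)) = 1/(621 + √2*√19) = 1/(621 + √38)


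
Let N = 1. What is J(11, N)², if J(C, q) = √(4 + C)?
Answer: 15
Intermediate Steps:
J(11, N)² = (√(4 + 11))² = (√15)² = 15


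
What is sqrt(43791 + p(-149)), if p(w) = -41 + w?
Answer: sqrt(43601) ≈ 208.81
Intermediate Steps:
sqrt(43791 + p(-149)) = sqrt(43791 + (-41 - 149)) = sqrt(43791 - 190) = sqrt(43601)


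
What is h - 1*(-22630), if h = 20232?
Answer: 42862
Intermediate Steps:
h - 1*(-22630) = 20232 - 1*(-22630) = 20232 + 22630 = 42862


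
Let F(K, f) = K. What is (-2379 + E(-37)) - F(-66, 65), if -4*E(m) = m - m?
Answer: -2313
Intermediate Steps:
E(m) = 0 (E(m) = -(m - m)/4 = -1/4*0 = 0)
(-2379 + E(-37)) - F(-66, 65) = (-2379 + 0) - 1*(-66) = -2379 + 66 = -2313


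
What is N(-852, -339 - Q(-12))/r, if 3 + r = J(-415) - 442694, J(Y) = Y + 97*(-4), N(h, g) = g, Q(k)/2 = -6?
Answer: 327/443500 ≈ 0.00073732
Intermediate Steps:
Q(k) = -12 (Q(k) = 2*(-6) = -12)
J(Y) = -388 + Y (J(Y) = Y - 388 = -388 + Y)
r = -443500 (r = -3 + ((-388 - 415) - 442694) = -3 + (-803 - 442694) = -3 - 443497 = -443500)
N(-852, -339 - Q(-12))/r = (-339 - 1*(-12))/(-443500) = (-339 + 12)*(-1/443500) = -327*(-1/443500) = 327/443500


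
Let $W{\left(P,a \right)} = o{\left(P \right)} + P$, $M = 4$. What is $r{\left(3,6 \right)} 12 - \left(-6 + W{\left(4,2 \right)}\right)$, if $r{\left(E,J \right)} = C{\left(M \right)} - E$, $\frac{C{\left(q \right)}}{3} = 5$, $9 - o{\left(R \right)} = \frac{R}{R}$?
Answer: $138$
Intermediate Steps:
$o{\left(R \right)} = 8$ ($o{\left(R \right)} = 9 - \frac{R}{R} = 9 - 1 = 8$)
$C{\left(q \right)} = 15$ ($C{\left(q \right)} = 3 \cdot 5 = 15$)
$W{\left(P,a \right)} = 8 + P$
$r{\left(E,J \right)} = 15 - E$
$r{\left(3,6 \right)} 12 - \left(-6 + W{\left(4,2 \right)}\right) = \left(15 - 3\right) 12 + \left(6 - \left(8 + 4\right)\right) = \left(15 - 3\right) 12 + \left(6 - 12\right) = 12 \cdot 12 + \left(6 - 12\right) = 144 - 6 = 138$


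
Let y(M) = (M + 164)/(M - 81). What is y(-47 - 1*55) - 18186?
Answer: -3328100/183 ≈ -18186.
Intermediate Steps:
y(M) = (164 + M)/(-81 + M)
y(-47 - 1*55) - 18186 = (164 + (-47 - 1*55))/(-81 + (-47 - 1*55)) - 18186 = (164 + (-47 - 55))/(-81 + (-47 - 55)) - 18186 = (164 - 102)/(-81 - 102) - 18186 = 62/(-183) - 18186 = -1/183*62 - 18186 = -62/183 - 18186 = -3328100/183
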